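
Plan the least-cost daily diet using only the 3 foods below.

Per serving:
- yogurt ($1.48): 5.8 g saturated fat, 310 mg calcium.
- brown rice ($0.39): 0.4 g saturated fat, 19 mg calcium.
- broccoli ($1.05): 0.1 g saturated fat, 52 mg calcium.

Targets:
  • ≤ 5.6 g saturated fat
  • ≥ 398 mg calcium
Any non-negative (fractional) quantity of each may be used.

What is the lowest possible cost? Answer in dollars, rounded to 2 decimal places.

Let x1 = servings of yogurt, x2 = servings of brown rice, x3 = servings of broccoli.
Minimize 1.48x1 + 0.39x2 + 1.05x3 s.t.:
  5.8x1 + 0.4x2 + 0.1x3 ≤ 5.6   (saturated fat)
  310x1 + 19x2 + 52x3 ≥ 398   (calcium)
  x1, x2, x3 ≥ 0.
The optimal basis is {yogurt, broccoli}; brown rice drops out. Binding constraints: saturated fat and calcium.
So yogurt = 0.929 servings, broccoli = 2.115 servings.
Cost = 1.48·0.929 + 1.05·2.115 = 3.5957.

$3.60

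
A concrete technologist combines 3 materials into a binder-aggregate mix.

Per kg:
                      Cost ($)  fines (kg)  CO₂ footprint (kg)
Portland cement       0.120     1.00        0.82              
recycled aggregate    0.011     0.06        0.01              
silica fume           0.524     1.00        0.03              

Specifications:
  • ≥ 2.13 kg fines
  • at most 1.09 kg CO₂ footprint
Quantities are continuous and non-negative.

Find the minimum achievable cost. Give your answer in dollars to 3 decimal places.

Let x1 = kg of Portland cement, x2 = kg of recycled aggregate, x3 = kg of silica fume.
min 0.12x1 + 0.011x2 + 0.524x3 s.t.:
  1x1 + 0.06x2 + 1x3 ≥ 2.13   (fines)
  0.82x1 + 0.01x2 + 0.03x3 ≤ 1.09   (CO₂ footprint)
  x1, x2, x3 ≥ 0.
The cheapest feasible vertex uses only Portland cement, recycled aggregate; silica fume is not used. There the fines and CO₂ footprint constraints are tight.
Solving gives x1 = 1.125, x2 = 16.75.
Hence cost = 0.12·1.125 + 0.011·16.75 = $0.31925.

$0.319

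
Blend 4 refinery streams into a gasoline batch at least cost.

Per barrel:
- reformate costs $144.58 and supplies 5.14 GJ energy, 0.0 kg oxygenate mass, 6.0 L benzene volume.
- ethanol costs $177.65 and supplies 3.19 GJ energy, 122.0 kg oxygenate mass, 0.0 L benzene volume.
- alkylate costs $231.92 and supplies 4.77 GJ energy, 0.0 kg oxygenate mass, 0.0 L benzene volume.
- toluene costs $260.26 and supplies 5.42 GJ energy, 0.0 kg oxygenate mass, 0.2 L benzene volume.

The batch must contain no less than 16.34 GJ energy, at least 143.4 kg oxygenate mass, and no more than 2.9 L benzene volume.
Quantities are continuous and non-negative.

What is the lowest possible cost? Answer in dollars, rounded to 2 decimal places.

Let x1 = barrels of reformate, x2 = barrels of ethanol, x3 = barrels of alkylate, x4 = barrels of toluene.
Minimize 144.58x1 + 177.65x2 + 231.92x3 + 260.26x4 subject to:
  5.14x1 + 3.19x2 + 4.77x3 + 5.42x4 ≥ 16.34   (energy)
  122x2 ≥ 143.4   (oxygenate mass)
  6x1 + 0.2x4 ≤ 2.9   (benzene volume)
  x1, x2, x3, x4 ≥ 0.
The minimum-cost mix takes nothing from toluene — only reformate, ethanol, alkylate. The energy, oxygenate mass, benzene volume requirements are met with equality.
So reformate = 0.48333 barrels, ethanol = 1.1754 barrels, alkylate = 2.1187 barrels.
Objective = 144.58·0.48333 + 177.65·1.1754 + 231.92·2.1187 = 770.0586.

$770.06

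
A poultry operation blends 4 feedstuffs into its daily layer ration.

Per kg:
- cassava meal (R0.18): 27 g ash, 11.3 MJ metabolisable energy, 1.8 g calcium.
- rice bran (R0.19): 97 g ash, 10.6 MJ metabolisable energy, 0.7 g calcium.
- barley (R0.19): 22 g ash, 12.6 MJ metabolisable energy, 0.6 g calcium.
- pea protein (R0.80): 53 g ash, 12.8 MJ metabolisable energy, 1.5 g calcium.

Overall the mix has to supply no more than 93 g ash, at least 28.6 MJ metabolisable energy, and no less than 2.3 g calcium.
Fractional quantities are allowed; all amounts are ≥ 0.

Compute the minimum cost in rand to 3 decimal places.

R0.438

Let x1 = kg of cassava meal, x2 = kg of rice bran, x3 = kg of barley, x4 = kg of pea protein.
Minimize 0.18x1 + 0.19x2 + 0.19x3 + 0.8x4 subject to:
  27x1 + 97x2 + 22x3 + 53x4 ≤ 93   (ash)
  11.3x1 + 10.6x2 + 12.6x3 + 12.8x4 ≥ 28.6   (metabolisable energy)
  1.8x1 + 0.7x2 + 0.6x3 + 1.5x4 ≥ 2.3   (calcium)
  x1, x2, x3, x4 ≥ 0.
At the optimum only cassava meal, barley are positive (rice bran, pea protein = 0). There the metabolisable energy and calcium constraints are tight.
That vertex is x1 = 0.7434, x3 = 1.603.
Cost = 0.18·0.7434 + 0.19·1.603 = 0.43838.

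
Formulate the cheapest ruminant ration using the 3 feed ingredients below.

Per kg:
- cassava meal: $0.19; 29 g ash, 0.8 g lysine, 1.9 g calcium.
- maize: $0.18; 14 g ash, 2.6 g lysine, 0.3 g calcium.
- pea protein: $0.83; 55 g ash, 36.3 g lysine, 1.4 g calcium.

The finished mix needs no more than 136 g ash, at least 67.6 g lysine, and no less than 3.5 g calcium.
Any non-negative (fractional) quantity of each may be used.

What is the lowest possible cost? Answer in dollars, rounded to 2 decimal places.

$1.63

Let x1 = kg of cassava meal, x2 = kg of maize, x3 = kg of pea protein.
Minimise 0.19x1 + 0.18x2 + 0.83x3 with:
  29x1 + 14x2 + 55x3 ≤ 136   (ash)
  0.8x1 + 2.6x2 + 36.3x3 ≥ 67.6   (lysine)
  1.9x1 + 0.3x2 + 1.4x3 ≥ 3.5   (calcium)
  x1, x2, x3 ≥ 0.
At the optimum only cassava meal, pea protein are positive (maize = 0). The lysine and calcium requirements are met with equality.
Solving gives x1 = 0.4777, x3 = 1.852.
Objective = 0.19·0.4777 + 0.83·1.852 = 1.6279.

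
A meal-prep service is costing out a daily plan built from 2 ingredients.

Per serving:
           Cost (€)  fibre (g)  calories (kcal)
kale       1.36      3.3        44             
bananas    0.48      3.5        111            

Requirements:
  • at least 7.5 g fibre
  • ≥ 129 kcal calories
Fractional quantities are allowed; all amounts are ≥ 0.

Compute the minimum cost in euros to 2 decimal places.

€1.03

This is a linear program. Let x1 = servings of kale, x2 = servings of bananas.
Minimise 1.36x1 + 0.48x2 with:
  3.3x1 + 3.5x2 ≥ 7.5   (fibre)
  44x1 + 111x2 ≥ 129   (calories)
  x1, x2 ≥ 0.
The optimal basis is {bananas}; kale drops out. There the fibre constraint is tight.
Optimal quantities: bananas = 2.143 servings.
Objective = 0.48·2.143 = 1.0286.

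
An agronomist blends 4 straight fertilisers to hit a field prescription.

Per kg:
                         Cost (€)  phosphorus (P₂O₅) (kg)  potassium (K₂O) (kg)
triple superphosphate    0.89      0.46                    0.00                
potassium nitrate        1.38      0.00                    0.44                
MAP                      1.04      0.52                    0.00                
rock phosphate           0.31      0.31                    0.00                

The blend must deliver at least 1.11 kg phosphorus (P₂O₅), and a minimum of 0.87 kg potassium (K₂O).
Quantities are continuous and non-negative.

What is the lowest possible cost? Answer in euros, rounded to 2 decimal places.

Treat it as an LP. Let x1 = kg of triple superphosphate, x2 = kg of potassium nitrate, x3 = kg of MAP, x4 = kg of rock phosphate.
Minimize 0.89x1 + 1.38x2 + 1.04x3 + 0.31x4 subject to:
  0.46x1 + 0.52x3 + 0.31x4 ≥ 1.11   (phosphorus (P₂O₅))
  0.44x2 ≥ 0.87   (potassium (K₂O))
  x1, x2, x3, x4 ≥ 0.
The cheapest feasible vertex uses only potassium nitrate, rock phosphate; triple superphosphate, MAP are not used. There the phosphorus (P₂O₅) and potassium (K₂O) constraints are tight.
That vertex is x2 = 1.977, x4 = 3.581.
Hence cost = 1.38·1.977 + 0.31·3.581 = €3.8384.

€3.84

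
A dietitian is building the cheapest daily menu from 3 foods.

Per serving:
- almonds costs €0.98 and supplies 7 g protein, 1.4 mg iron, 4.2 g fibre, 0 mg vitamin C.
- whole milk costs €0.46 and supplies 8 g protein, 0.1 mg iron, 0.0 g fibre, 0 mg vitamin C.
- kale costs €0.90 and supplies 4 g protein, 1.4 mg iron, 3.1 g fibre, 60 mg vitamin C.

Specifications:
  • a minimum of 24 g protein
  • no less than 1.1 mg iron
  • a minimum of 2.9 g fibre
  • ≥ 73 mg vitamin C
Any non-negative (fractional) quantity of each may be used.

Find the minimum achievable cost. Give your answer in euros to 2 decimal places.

Set it up as a linear program. Let x1 = servings of almonds, x2 = servings of whole milk, x3 = servings of kale.
Minimise 0.98x1 + 0.46x2 + 0.9x3 with:
  7x1 + 8x2 + 4x3 ≥ 24   (protein)
  1.4x1 + 0.1x2 + 1.4x3 ≥ 1.1   (iron)
  4.2x1 + 3.1x3 ≥ 2.9   (fibre)
  60x3 ≥ 73   (vitamin C)
  x1, x2, x3 ≥ 0.
The optimal basis is {whole milk, kale}; almonds drops out. Binding constraints: protein and vitamin C.
So whole milk = 2.392 servings, kale = 1.217 servings.
Total cost: 0.46·2.392 + 0.9·1.217 = 2.1956.

€2.20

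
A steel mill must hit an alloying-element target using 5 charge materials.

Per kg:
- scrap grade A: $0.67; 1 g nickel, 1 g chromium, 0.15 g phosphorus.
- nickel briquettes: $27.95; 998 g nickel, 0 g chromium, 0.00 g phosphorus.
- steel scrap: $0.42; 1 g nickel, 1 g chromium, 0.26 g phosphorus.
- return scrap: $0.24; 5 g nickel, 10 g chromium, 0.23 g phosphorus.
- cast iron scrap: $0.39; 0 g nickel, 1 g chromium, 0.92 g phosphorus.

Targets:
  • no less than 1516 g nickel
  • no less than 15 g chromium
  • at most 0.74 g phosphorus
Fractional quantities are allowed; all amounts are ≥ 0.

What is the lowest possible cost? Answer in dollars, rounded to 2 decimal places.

Let x1 = kg of scrap grade A, x2 = kg of nickel briquettes, x3 = kg of steel scrap, x4 = kg of return scrap, x5 = kg of cast iron scrap.
Minimize 0.67x1 + 27.95x2 + 0.42x3 + 0.24x4 + 0.39x5 s.t.:
  1x1 + 998x2 + 1x3 + 5x4 ≥ 1516   (nickel)
  1x1 + 1x3 + 10x4 + 1x5 ≥ 15   (chromium)
  0.15x1 + 0.26x3 + 0.23x4 + 0.92x5 ≤ 0.74   (phosphorus)
  x1, x2, x3, x4, x5 ≥ 0.
The optimal basis is {nickel briquettes, return scrap}; scrap grade A, steel scrap, cast iron scrap drop out. There the nickel and chromium constraints are tight.
Optimal quantities: nickel briquettes = 1.5115 kg, return scrap = 1.5 kg.
Objective = 27.95·1.5115 + 0.24·1.5 = 42.6064.

$42.61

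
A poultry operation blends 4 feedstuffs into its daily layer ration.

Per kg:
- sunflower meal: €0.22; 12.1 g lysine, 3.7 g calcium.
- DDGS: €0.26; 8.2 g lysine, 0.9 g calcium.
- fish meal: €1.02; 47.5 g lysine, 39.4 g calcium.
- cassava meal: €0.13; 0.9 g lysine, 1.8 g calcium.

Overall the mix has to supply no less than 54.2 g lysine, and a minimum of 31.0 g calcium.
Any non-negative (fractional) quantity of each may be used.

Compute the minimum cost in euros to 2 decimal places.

Treat it as an LP. Let x1 = kg of sunflower meal, x2 = kg of DDGS, x3 = kg of fish meal, x4 = kg of cassava meal.
min 0.22x1 + 0.26x2 + 1.02x3 + 0.13x4 s.t.:
  12.1x1 + 8.2x2 + 47.5x3 + 0.9x4 ≥ 54.2   (lysine)
  3.7x1 + 0.9x2 + 39.4x3 + 1.8x4 ≥ 31   (calcium)
  x1, x2, x3, x4 ≥ 0.
At the optimum only sunflower meal, fish meal are positive (DDGS, cassava meal = 0). The lysine and calcium requirements are met with equality.
Optimal quantities: sunflower meal = 2.203 kg, fish meal = 0.58 kg.
Total cost: 0.22·2.203 + 1.02·0.58 = 1.0763.

€1.08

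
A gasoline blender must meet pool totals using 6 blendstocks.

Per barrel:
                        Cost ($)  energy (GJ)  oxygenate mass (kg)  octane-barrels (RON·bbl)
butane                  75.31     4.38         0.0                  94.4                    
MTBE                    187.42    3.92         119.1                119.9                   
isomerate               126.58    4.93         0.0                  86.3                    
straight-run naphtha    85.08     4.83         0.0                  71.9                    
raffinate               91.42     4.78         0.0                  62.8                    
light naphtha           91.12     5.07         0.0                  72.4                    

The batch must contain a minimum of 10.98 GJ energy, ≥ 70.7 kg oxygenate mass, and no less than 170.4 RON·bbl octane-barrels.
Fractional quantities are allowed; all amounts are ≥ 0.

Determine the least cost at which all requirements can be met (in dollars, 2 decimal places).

Treat it as an LP. Let x1 = barrels of butane, x2 = barrels of MTBE, x3 = barrels of isomerate, x4 = barrels of straight-run naphtha, x5 = barrels of raffinate, x6 = barrels of light naphtha.
min 75.31x1 + 187.42x2 + 126.58x3 + 85.08x4 + 91.42x5 + 91.12x6 with:
  4.38x1 + 3.92x2 + 4.93x3 + 4.83x4 + 4.78x5 + 5.07x6 ≥ 10.98   (energy)
  119.1x2 ≥ 70.7   (oxygenate mass)
  94.4x1 + 119.9x2 + 86.3x3 + 71.9x4 + 62.8x5 + 72.4x6 ≥ 170.4   (octane-barrels)
  x1, x2, x3, x4, x5, x6 ≥ 0.
The minimum-cost mix takes nothing from isomerate, straight-run naphtha, raffinate, light naphtha — only butane, MTBE. The energy and oxygenate mass requirements are met with equality.
Solving gives x1 = 1.9756, x2 = 0.59362.
Cost = 75.31·1.9756 + 187.42·0.59362 = 260.0387.

$260.04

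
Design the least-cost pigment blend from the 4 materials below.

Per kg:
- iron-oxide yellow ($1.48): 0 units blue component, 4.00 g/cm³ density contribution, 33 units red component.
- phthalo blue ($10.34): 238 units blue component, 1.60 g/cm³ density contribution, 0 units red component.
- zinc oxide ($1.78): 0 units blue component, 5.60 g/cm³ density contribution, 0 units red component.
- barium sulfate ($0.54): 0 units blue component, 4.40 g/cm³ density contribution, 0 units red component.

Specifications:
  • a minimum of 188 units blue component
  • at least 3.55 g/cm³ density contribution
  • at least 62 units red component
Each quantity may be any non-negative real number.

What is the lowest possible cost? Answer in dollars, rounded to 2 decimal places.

Treat it as an LP. Let x1 = kg of iron-oxide yellow, x2 = kg of phthalo blue, x3 = kg of zinc oxide, x4 = kg of barium sulfate.
Minimize 1.48x1 + 10.34x2 + 1.78x3 + 0.54x4 s.t.:
  238x2 ≥ 188   (blue component)
  4x1 + 1.6x2 + 5.6x3 + 4.4x4 ≥ 3.55   (density contribution)
  33x1 ≥ 62   (red component)
  x1, x2, x3, x4 ≥ 0.
At the optimum only iron-oxide yellow, phthalo blue are positive (zinc oxide, barium sulfate = 0). The blue component and red component requirements are met with equality.
That vertex is x1 = 1.879, x2 = 0.7899.
Total cost: 1.48·1.879 + 10.34·0.7899 = 10.9485.

$10.95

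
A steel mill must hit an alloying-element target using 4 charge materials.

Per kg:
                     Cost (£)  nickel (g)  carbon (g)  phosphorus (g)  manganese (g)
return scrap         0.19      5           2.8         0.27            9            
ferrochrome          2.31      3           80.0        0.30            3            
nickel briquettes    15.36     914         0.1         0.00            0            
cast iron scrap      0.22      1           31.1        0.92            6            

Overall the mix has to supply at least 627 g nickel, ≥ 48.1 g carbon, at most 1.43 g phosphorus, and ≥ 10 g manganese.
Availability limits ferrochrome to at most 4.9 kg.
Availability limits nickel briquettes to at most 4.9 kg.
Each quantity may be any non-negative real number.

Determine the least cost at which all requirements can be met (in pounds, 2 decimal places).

£10.87

Treat it as an LP. Let x1 = kg of return scrap, x2 = kg of ferrochrome, x3 = kg of nickel briquettes, x4 = kg of cast iron scrap.
min 0.19x1 + 2.31x2 + 15.36x3 + 0.22x4 subject to:
  5x1 + 3x2 + 914x3 + 1x4 ≥ 627   (nickel)
  2.8x1 + 80x2 + 0.1x3 + 31.1x4 ≥ 48.1   (carbon)
  0.27x1 + 0.3x2 + 0.92x4 ≤ 1.43   (phosphorus)
  9x1 + 3x2 + 6x4 ≥ 10   (manganese)
  x2 ≤ 4.9
  x3 ≤ 4.9
  x1, x2, x3, x4 ≥ 0.
All 4 inputs are positive at the optimum. There the nickel, carbon, phosphorus, manganese constraints are tight.
So return scrap = 0.09252 kg, ferrochrome = 0.003962 kg, nickel briquettes = 0.6838 kg, cast iron scrap = 1.526 kg.
Cost = 0.19·0.09252 + 2.31·0.003962 + 15.36·0.6838 + 0.22·1.526 = 10.8656.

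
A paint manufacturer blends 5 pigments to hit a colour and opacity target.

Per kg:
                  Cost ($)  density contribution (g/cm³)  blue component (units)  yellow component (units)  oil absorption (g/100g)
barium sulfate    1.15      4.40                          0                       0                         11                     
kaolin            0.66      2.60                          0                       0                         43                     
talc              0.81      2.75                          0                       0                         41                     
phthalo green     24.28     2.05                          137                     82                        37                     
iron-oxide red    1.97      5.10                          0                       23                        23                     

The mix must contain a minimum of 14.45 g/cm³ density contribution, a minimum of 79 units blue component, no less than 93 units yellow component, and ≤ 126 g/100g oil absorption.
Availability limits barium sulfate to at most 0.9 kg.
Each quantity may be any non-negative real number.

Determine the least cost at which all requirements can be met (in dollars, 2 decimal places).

This is a linear program. Let x1 = kg of barium sulfate, x2 = kg of kaolin, x3 = kg of talc, x4 = kg of phthalo green, x5 = kg of iron-oxide red.
Minimise 1.15x1 + 0.66x2 + 0.81x3 + 24.28x4 + 1.97x5 subject to:
  4.4x1 + 2.6x2 + 2.75x3 + 2.05x4 + 5.1x5 ≥ 14.45   (density contribution)
  137x4 ≥ 79   (blue component)
  82x4 + 23x5 ≥ 93   (yellow component)
  11x1 + 43x2 + 41x3 + 37x4 + 23x5 ≤ 126   (oil absorption)
  x1 ≤ 0.9
  x1, x2, x3, x4, x5 ≥ 0.
The cheapest feasible vertex uses only kaolin, phthalo green, iron-oxide red; barium sulfate, talc are not used. There the density contribution, blue component, yellow component constraints are tight.
Solving gives x2 = 1.204, x4 = 0.5766, x5 = 1.988.
Hence cost = 0.66·1.204 + 24.28·0.5766 + 1.97·1.988 = $18.7108.

$18.71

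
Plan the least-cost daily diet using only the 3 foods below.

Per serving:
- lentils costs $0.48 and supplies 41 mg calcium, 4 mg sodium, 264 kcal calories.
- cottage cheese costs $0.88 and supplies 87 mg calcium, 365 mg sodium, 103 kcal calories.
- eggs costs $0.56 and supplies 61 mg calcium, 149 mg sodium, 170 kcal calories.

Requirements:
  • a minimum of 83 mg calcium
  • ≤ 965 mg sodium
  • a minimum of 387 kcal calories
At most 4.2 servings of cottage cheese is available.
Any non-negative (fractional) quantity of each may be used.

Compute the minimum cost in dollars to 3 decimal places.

$0.870

Let x1 = servings of lentils, x2 = servings of cottage cheese, x3 = servings of eggs.
min 0.48x1 + 0.88x2 + 0.56x3 subject to:
  41x1 + 87x2 + 61x3 ≥ 83   (calcium)
  4x1 + 365x2 + 149x3 ≤ 965   (sodium)
  264x1 + 103x2 + 170x3 ≥ 387   (calories)
  x2 ≤ 4.2
  x1, x2, x3 ≥ 0.
At the optimum only lentils, eggs are positive (cottage cheese = 0). Binding constraints: calcium and calories.
Optimal quantities: lentils = 1.04 servings, eggs = 0.6618 servings.
Total cost: 0.48·1.04 + 0.56·0.6618 = 0.86981.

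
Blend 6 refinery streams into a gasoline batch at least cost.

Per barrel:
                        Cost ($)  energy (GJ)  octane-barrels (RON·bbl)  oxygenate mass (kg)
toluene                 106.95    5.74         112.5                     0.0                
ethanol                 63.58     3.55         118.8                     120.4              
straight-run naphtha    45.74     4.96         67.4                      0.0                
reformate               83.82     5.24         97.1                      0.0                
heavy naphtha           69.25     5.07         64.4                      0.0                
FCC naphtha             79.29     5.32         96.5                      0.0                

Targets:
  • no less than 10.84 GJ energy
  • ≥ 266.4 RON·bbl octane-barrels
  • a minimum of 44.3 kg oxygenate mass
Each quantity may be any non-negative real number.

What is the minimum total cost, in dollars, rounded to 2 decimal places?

$152.02

This is a linear program. Let x1 = barrels of toluene, x2 = barrels of ethanol, x3 = barrels of straight-run naphtha, x4 = barrels of reformate, x5 = barrels of heavy naphtha, x6 = barrels of FCC naphtha.
Minimise 106.95x1 + 63.58x2 + 45.74x3 + 83.82x4 + 69.25x5 + 79.29x6 s.t.:
  5.74x1 + 3.55x2 + 4.96x3 + 5.24x4 + 5.07x5 + 5.32x6 ≥ 10.84   (energy)
  112.5x1 + 118.8x2 + 67.4x3 + 97.1x4 + 64.4x5 + 96.5x6 ≥ 266.4   (octane-barrels)
  120.4x2 ≥ 44.3   (oxygenate mass)
  x1, x2, x3, x4, x5, x6 ≥ 0.
The cheapest feasible vertex uses only ethanol, straight-run naphtha; toluene, reformate, heavy naphtha, FCC naphtha are not used. The energy and octane-barrels requirements are met with equality.
That vertex is x2 = 1.6879, x3 = 0.97741.
Total cost: 63.58·1.6879 + 45.74·0.97741 = 152.0234.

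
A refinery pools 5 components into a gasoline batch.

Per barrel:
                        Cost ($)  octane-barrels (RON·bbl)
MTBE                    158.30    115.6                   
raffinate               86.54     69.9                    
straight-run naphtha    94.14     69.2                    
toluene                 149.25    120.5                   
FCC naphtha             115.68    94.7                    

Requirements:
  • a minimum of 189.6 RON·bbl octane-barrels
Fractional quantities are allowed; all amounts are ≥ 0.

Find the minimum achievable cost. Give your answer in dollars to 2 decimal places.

Let x1 = barrels of MTBE, x2 = barrels of raffinate, x3 = barrels of straight-run naphtha, x4 = barrels of toluene, x5 = barrels of FCC naphtha.
min 158.3x1 + 86.54x2 + 94.14x3 + 149.25x4 + 115.68x5 s.t.:
  115.6x1 + 69.9x2 + 69.2x3 + 120.5x4 + 94.7x5 ≥ 189.6   (octane-barrels)
  x1, x2, x3, x4, x5 ≥ 0.
The cheapest feasible vertex uses only FCC naphtha; MTBE, raffinate, straight-run naphtha, toluene are not used. There the octane-barrels constraint is tight.
Optimal quantities: FCC naphtha = 2.0021 barrels.
Total cost: 115.68·2.0021 = 231.6029.

$231.60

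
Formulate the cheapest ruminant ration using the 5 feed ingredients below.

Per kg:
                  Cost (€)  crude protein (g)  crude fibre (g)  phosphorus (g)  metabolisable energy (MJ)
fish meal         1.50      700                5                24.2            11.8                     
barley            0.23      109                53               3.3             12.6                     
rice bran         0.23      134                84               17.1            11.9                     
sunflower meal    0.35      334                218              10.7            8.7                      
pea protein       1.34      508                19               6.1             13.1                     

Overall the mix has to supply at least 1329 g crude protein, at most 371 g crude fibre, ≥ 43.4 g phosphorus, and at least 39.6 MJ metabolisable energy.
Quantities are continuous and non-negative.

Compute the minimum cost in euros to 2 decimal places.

€2.34

Treat it as an LP. Let x1 = kg of fish meal, x2 = kg of barley, x3 = kg of rice bran, x4 = kg of sunflower meal, x5 = kg of pea protein.
Minimize 1.5x1 + 0.23x2 + 0.23x3 + 0.35x4 + 1.34x5 with:
  700x1 + 109x2 + 134x3 + 334x4 + 508x5 ≥ 1329   (crude protein)
  5x1 + 53x2 + 84x3 + 218x4 + 19x5 ≤ 371   (crude fibre)
  24.2x1 + 3.3x2 + 17.1x3 + 10.7x4 + 6.1x5 ≥ 43.4   (phosphorus)
  11.8x1 + 12.6x2 + 11.9x3 + 8.7x4 + 13.1x5 ≥ 39.6   (metabolisable energy)
  x1, x2, x3, x4, x5 ≥ 0.
At the optimum only fish meal, barley, sunflower meal are positive (rice bran, pea protein = 0). Binding constraints: crude protein, crude fibre, metabolisable energy.
That vertex is x1 = 1.05, x2 = 1.203, x4 = 1.385.
Cost = 1.5·1.05 + 0.23·1.203 + 0.35·1.385 = 2.3364.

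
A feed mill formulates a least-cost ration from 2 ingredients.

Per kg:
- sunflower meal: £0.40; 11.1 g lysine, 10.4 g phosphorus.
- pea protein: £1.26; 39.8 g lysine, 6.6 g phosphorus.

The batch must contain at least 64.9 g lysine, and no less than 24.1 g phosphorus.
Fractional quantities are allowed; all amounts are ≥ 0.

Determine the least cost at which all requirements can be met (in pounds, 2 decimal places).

£2.13

Let x1 = kg of sunflower meal, x2 = kg of pea protein.
min 0.4x1 + 1.26x2 subject to:
  11.1x1 + 39.8x2 ≥ 64.9   (lysine)
  10.4x1 + 6.6x2 ≥ 24.1   (phosphorus)
  x1, x2 ≥ 0.
Both inputs are positive at the optimum. Binding constraints: lysine and phosphorus.
That vertex is x1 = 1.558, x2 = 1.196.
Total cost: 0.4·1.558 + 1.26·1.196 = 2.1302.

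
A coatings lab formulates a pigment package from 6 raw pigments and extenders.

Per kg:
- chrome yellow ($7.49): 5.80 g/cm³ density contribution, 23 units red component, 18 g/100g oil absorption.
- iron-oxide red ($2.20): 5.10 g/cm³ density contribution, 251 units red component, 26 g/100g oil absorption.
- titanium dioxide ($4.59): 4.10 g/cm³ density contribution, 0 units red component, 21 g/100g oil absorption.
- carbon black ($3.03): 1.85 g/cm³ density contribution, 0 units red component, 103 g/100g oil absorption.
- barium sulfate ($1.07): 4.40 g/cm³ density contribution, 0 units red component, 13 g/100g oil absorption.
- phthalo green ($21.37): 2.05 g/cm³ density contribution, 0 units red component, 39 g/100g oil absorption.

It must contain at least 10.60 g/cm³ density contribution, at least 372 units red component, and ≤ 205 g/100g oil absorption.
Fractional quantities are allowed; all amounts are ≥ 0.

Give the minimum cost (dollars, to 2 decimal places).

Let x1 = kg of chrome yellow, x2 = kg of iron-oxide red, x3 = kg of titanium dioxide, x4 = kg of carbon black, x5 = kg of barium sulfate, x6 = kg of phthalo green.
Minimize 7.49x1 + 2.2x2 + 4.59x3 + 3.03x4 + 1.07x5 + 21.37x6 subject to:
  5.8x1 + 5.1x2 + 4.1x3 + 1.85x4 + 4.4x5 + 2.05x6 ≥ 10.6   (density contribution)
  23x1 + 251x2 ≥ 372   (red component)
  18x1 + 26x2 + 21x3 + 103x4 + 13x5 + 39x6 ≤ 205   (oil absorption)
  x1, x2, x3, x4, x5, x6 ≥ 0.
The optimal basis is {iron-oxide red, barium sulfate}; chrome yellow, titanium dioxide, carbon black, phthalo green drop out. Binding constraints: density contribution and red component.
So iron-oxide red = 1.482 kg, barium sulfate = 0.6912 kg.
Total cost: 2.2·1.482 + 1.07·0.6912 = 4.0000.

$4.00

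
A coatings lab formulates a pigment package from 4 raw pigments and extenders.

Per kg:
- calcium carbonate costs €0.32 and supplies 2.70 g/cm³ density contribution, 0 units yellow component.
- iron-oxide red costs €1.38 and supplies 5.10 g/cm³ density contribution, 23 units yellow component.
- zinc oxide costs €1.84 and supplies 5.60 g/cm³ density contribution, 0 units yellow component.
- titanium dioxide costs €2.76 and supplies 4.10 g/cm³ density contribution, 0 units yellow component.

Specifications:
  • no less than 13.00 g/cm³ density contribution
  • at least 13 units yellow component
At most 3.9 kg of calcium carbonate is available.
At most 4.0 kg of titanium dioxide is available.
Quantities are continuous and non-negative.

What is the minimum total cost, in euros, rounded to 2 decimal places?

€1.98

Let x1 = kg of calcium carbonate, x2 = kg of iron-oxide red, x3 = kg of zinc oxide, x4 = kg of titanium dioxide.
Minimize 0.32x1 + 1.38x2 + 1.84x3 + 2.76x4 s.t.:
  2.7x1 + 5.1x2 + 5.6x3 + 4.1x4 ≥ 13   (density contribution)
  23x2 ≥ 13   (yellow component)
  x1 ≤ 3.9
  x4 ≤ 4
  x1, x2, x3, x4 ≥ 0.
The optimal basis is {calcium carbonate, iron-oxide red}; zinc oxide, titanium dioxide drop out. The density contribution and yellow component requirements are met with equality.
That vertex is x1 = 3.747, x2 = 0.5652.
Hence cost = 0.32·3.747 + 1.38·0.5652 = €1.9790.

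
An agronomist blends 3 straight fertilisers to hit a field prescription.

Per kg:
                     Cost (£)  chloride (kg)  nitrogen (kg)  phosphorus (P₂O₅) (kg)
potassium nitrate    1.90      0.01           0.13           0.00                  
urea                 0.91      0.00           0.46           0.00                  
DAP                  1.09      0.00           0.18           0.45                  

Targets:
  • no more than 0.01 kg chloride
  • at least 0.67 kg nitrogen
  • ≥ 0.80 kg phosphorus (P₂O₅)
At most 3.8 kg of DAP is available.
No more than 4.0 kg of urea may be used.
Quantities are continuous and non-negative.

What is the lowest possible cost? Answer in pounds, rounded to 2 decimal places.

This is a linear program. Let x1 = kg of potassium nitrate, x2 = kg of urea, x3 = kg of DAP.
min 1.9x1 + 0.91x2 + 1.09x3 with:
  0.01x1 ≤ 0.01   (chloride)
  0.13x1 + 0.46x2 + 0.18x3 ≥ 0.67   (nitrogen)
  0.45x3 ≥ 0.8   (phosphorus (P₂O₅))
  x3 ≤ 3.8
  x2 ≤ 4
  x1, x2, x3 ≥ 0.
The cheapest feasible vertex uses only urea, DAP; potassium nitrate is not used. Binding constraints: nitrogen and phosphorus (P₂O₅).
Optimal quantities: urea = 0.7609 kg, DAP = 1.778 kg.
Total cost: 0.91·0.7609 + 1.09·1.778 = 2.6304.

£2.63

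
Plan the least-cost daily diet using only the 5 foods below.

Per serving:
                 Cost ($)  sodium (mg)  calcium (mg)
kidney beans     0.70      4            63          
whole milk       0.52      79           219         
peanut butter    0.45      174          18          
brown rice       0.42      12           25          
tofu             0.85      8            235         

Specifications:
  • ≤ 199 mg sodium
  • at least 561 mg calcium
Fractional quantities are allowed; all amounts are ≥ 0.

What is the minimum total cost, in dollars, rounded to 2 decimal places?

$1.34

This is a linear program. Let x1 = servings of kidney beans, x2 = servings of whole milk, x3 = servings of peanut butter, x4 = servings of brown rice, x5 = servings of tofu.
Minimise 0.7x1 + 0.52x2 + 0.45x3 + 0.42x4 + 0.85x5 with:
  4x1 + 79x2 + 174x3 + 12x4 + 8x5 ≤ 199   (sodium)
  63x1 + 219x2 + 18x3 + 25x4 + 235x5 ≥ 561   (calcium)
  x1, x2, x3, x4, x5 ≥ 0.
The cheapest feasible vertex uses only whole milk, tofu; kidney beans, peanut butter, brown rice are not used. There the sodium and calcium constraints are tight.
Optimal quantities: whole milk = 2.5145 servings, tofu = 0.043895 servings.
Total cost: 0.52·2.5145 + 0.85·0.043895 = 1.3449.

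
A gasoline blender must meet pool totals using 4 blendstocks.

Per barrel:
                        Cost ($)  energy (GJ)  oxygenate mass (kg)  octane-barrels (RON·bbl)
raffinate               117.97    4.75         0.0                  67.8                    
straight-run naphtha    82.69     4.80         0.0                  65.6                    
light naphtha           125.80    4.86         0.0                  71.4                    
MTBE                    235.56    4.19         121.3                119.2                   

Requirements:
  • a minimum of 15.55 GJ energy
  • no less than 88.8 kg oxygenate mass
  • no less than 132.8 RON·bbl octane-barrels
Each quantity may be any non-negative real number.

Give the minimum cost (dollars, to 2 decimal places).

Treat it as an LP. Let x1 = barrels of raffinate, x2 = barrels of straight-run naphtha, x3 = barrels of light naphtha, x4 = barrels of MTBE.
min 117.97x1 + 82.69x2 + 125.8x3 + 235.56x4 with:
  4.75x1 + 4.8x2 + 4.86x3 + 4.19x4 ≥ 15.55   (energy)
  121.3x4 ≥ 88.8   (oxygenate mass)
  67.8x1 + 65.6x2 + 71.4x3 + 119.2x4 ≥ 132.8   (octane-barrels)
  x1, x2, x3, x4 ≥ 0.
At the optimum only straight-run naphtha, MTBE are positive (raffinate, light naphtha = 0). Binding constraints: energy and oxygenate mass.
Optimal quantities: straight-run naphtha = 2.60055 barrels, MTBE = 0.732069 barrels.
Hence cost = 82.69·2.60055 + 235.56·0.732069 = $387.4857.

$387.49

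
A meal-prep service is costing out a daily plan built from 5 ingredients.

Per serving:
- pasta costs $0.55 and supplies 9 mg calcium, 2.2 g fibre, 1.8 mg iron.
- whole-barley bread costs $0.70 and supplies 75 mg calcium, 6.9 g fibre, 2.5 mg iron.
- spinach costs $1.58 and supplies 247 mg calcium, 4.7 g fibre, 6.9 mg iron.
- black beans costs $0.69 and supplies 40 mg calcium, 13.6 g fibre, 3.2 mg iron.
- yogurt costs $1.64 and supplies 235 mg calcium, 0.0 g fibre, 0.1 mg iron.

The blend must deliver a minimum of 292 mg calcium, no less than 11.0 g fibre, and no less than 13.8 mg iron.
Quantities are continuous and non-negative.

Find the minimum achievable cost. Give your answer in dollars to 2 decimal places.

This is a linear program. Let x1 = servings of pasta, x2 = servings of whole-barley bread, x3 = servings of spinach, x4 = servings of black beans, x5 = servings of yogurt.
min 0.55x1 + 0.7x2 + 1.58x3 + 0.69x4 + 1.64x5 s.t.:
  9x1 + 75x2 + 247x3 + 40x4 + 235x5 ≥ 292   (calcium)
  2.2x1 + 6.9x2 + 4.7x3 + 13.6x4 ≥ 11   (fibre)
  1.8x1 + 2.5x2 + 6.9x3 + 3.2x4 + 0.1x5 ≥ 13.8   (iron)
  x1, x2, x3, x4, x5 ≥ 0.
The optimal basis is {spinach, black beans}; pasta, whole-barley bread, yogurt drop out. There the calcium and iron constraints are tight.
Optimal quantities: spinach = 0.7434 servings, black beans = 2.71 servings.
Hence cost = 1.58·0.7434 + 0.69·2.71 = $3.0445.

$3.04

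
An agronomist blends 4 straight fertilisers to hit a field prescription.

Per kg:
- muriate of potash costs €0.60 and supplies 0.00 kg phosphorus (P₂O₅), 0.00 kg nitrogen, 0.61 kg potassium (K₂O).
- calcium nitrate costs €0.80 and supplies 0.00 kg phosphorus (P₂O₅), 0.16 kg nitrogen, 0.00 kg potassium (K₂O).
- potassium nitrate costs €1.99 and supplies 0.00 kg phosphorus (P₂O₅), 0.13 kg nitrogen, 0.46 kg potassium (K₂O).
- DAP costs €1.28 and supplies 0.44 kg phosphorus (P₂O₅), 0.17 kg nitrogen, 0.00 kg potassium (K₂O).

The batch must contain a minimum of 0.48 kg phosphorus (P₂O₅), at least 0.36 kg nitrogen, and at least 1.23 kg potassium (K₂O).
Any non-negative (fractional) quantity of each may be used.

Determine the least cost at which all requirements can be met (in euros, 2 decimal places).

Let x1 = kg of muriate of potash, x2 = kg of calcium nitrate, x3 = kg of potassium nitrate, x4 = kg of DAP.
Minimise 0.6x1 + 0.8x2 + 1.99x3 + 1.28x4 subject to:
  0.44x4 ≥ 0.48   (phosphorus (P₂O₅))
  0.16x2 + 0.13x3 + 0.17x4 ≥ 0.36   (nitrogen)
  0.61x1 + 0.46x3 ≥ 1.23   (potassium (K₂O))
  x1, x2, x3, x4 ≥ 0.
The cheapest feasible vertex uses only muriate of potash, calcium nitrate, DAP; potassium nitrate is not used. There the phosphorus (P₂O₅), nitrogen, potassium (K₂O) constraints are tight.
Optimal quantities: muriate of potash = 2.016 kg, calcium nitrate = 1.091 kg, DAP = 1.091 kg.
Objective = 0.6·2.016 + 0.8·1.091 + 1.28·1.091 = 3.4789.

€3.48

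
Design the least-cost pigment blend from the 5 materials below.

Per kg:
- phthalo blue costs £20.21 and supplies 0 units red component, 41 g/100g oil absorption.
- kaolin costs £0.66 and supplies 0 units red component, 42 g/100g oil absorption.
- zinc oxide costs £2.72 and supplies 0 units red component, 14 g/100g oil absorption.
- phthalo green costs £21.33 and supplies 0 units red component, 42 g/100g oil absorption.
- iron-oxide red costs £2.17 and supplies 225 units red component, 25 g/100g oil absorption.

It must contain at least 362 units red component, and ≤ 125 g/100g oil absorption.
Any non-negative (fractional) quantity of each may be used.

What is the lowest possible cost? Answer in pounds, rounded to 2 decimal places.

£3.49

Let x1 = kg of phthalo blue, x2 = kg of kaolin, x3 = kg of zinc oxide, x4 = kg of phthalo green, x5 = kg of iron-oxide red.
Minimise 20.21x1 + 0.66x2 + 2.72x3 + 21.33x4 + 2.17x5 subject to:
  225x5 ≥ 362   (red component)
  41x1 + 42x2 + 14x3 + 42x4 + 25x5 ≤ 125   (oil absorption)
  x1, x2, x3, x4, x5 ≥ 0.
At the optimum only iron-oxide red is positive (phthalo blue, kaolin, zinc oxide, phthalo green = 0). Binding constraint: red component.
Optimal quantities: iron-oxide red = 1.609 kg.
Objective = 2.17·1.609 = 3.4915.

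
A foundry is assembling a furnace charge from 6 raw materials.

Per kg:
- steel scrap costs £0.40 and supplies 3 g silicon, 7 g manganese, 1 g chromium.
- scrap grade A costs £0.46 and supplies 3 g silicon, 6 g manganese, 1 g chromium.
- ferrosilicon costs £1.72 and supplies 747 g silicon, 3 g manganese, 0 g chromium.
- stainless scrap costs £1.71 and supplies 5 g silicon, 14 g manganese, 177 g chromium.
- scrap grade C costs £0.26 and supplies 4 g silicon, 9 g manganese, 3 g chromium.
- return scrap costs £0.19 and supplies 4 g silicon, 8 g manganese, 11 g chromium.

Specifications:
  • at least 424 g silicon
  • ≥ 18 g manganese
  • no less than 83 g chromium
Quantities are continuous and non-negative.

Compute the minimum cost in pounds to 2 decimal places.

Let x1 = kg of steel scrap, x2 = kg of scrap grade A, x3 = kg of ferrosilicon, x4 = kg of stainless scrap, x5 = kg of scrap grade C, x6 = kg of return scrap.
Minimise 0.4x1 + 0.46x2 + 1.72x3 + 1.71x4 + 0.26x5 + 0.19x6 subject to:
  3x1 + 3x2 + 747x3 + 5x4 + 4x5 + 4x6 ≥ 424   (silicon)
  7x1 + 6x2 + 3x3 + 14x4 + 9x5 + 8x6 ≥ 18   (manganese)
  1x1 + 1x2 + 177x4 + 3x5 + 11x6 ≥ 83   (chromium)
  x1, x2, x3, x4, x5, x6 ≥ 0.
The optimal basis is {ferrosilicon, stainless scrap, return scrap}; steel scrap, scrap grade A, scrap grade C drop out. There the silicon, manganese, chromium constraints are tight.
So ferrosilicon = 0.5577 kg, stainless scrap = 0.3838 kg, return scrap = 1.369 kg.
Cost = 1.72·0.5577 + 1.71·0.3838 + 0.19·1.369 = 1.8757.

£1.88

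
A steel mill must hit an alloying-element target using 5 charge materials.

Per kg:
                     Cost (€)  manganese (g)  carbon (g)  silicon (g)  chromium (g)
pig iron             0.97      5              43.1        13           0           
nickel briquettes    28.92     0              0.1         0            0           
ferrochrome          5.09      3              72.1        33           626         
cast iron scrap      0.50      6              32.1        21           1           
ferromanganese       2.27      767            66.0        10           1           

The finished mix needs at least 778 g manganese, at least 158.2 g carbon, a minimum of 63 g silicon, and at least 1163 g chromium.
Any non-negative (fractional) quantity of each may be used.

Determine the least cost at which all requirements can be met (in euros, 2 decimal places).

This is a linear program. Let x1 = kg of pig iron, x2 = kg of nickel briquettes, x3 = kg of ferrochrome, x4 = kg of cast iron scrap, x5 = kg of ferromanganese.
min 0.97x1 + 28.92x2 + 5.09x3 + 0.5x4 + 2.27x5 s.t.:
  5x1 + 3x3 + 6x4 + 767x5 ≥ 778   (manganese)
  43.1x1 + 0.1x2 + 72.1x3 + 32.1x4 + 66x5 ≥ 158.2   (carbon)
  13x1 + 33x3 + 21x4 + 10x5 ≥ 63   (silicon)
  626x3 + 1x4 + 1x5 ≥ 1163   (chromium)
  x1, x2, x3, x4, x5 ≥ 0.
The optimal basis is {ferrochrome, ferromanganese}; pig iron, nickel briquettes, cast iron scrap drop out. The manganese and chromium requirements are met with equality.
Optimal quantities: ferrochrome = 1.856 kg, ferromanganese = 1.007 kg.
Total cost: 5.09·1.856 + 2.27·1.007 = 11.7329.

€11.73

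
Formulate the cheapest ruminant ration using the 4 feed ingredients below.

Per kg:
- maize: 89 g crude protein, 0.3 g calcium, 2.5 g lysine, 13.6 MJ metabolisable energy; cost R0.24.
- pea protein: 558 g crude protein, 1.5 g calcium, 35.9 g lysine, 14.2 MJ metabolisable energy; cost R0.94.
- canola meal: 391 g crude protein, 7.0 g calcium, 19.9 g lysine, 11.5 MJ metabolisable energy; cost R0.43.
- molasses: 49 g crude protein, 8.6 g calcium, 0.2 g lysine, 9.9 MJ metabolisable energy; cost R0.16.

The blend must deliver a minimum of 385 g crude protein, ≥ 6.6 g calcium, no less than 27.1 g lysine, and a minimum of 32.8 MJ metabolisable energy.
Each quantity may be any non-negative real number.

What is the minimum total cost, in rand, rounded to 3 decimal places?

R0.848

Treat it as an LP. Let x1 = kg of maize, x2 = kg of pea protein, x3 = kg of canola meal, x4 = kg of molasses.
Minimize 0.24x1 + 0.94x2 + 0.43x3 + 0.16x4 subject to:
  89x1 + 558x2 + 391x3 + 49x4 ≥ 385   (crude protein)
  0.3x1 + 1.5x2 + 7x3 + 8.6x4 ≥ 6.6   (calcium)
  2.5x1 + 35.9x2 + 19.9x3 + 0.2x4 ≥ 27.1   (lysine)
  13.6x1 + 14.2x2 + 11.5x3 + 9.9x4 ≥ 32.8   (metabolisable energy)
  x1, x2, x3, x4 ≥ 0.
The minimum-cost mix takes nothing from pea protein, molasses — only maize, canola meal. The lysine and metabolisable energy requirements are met with equality.
Solving gives x1 = 1.41, x3 = 1.185.
Cost = 0.24·1.41 + 0.43·1.185 = 0.84795.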